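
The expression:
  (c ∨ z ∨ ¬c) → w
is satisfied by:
  {w: True}


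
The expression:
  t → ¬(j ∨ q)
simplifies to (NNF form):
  (¬j ∧ ¬q) ∨ ¬t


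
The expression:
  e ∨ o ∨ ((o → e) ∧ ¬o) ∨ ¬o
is always true.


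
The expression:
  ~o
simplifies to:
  ~o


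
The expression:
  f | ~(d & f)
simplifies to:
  True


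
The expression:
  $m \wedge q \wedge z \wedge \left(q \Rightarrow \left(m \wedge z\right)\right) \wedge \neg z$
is never true.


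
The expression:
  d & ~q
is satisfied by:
  {d: True, q: False}


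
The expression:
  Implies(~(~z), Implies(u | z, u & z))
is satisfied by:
  {u: True, z: False}
  {z: False, u: False}
  {z: True, u: True}


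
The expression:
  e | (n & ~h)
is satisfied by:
  {n: True, e: True, h: False}
  {e: True, h: False, n: False}
  {n: True, e: True, h: True}
  {e: True, h: True, n: False}
  {n: True, h: False, e: False}


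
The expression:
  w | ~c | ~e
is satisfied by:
  {w: True, c: False, e: False}
  {w: False, c: False, e: False}
  {e: True, w: True, c: False}
  {e: True, w: False, c: False}
  {c: True, w: True, e: False}
  {c: True, w: False, e: False}
  {c: True, e: True, w: True}


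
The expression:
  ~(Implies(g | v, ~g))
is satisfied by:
  {g: True}


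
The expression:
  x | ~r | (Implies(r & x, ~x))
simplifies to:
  True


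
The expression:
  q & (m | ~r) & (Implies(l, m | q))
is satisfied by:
  {m: True, q: True, r: False}
  {q: True, r: False, m: False}
  {r: True, m: True, q: True}


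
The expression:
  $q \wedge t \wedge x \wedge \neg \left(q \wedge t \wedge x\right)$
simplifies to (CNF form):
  $\text{False}$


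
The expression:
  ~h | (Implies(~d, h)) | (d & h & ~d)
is always true.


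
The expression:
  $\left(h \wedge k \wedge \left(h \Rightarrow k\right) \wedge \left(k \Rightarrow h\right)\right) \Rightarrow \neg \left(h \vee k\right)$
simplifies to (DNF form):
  $\neg h \vee \neg k$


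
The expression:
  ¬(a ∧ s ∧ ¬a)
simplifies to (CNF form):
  True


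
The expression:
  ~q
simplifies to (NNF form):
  ~q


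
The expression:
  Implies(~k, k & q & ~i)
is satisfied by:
  {k: True}


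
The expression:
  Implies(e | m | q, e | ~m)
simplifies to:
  e | ~m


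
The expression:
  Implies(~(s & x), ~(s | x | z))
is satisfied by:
  {x: True, s: True, z: False}
  {x: True, s: True, z: True}
  {z: False, s: False, x: False}


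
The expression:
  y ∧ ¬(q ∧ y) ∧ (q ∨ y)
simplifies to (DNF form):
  y ∧ ¬q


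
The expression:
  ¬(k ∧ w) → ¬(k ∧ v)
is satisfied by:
  {w: True, k: False, v: False}
  {k: False, v: False, w: False}
  {v: True, w: True, k: False}
  {v: True, k: False, w: False}
  {w: True, k: True, v: False}
  {k: True, w: False, v: False}
  {v: True, k: True, w: True}


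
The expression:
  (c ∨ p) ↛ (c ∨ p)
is never true.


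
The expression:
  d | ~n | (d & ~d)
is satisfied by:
  {d: True, n: False}
  {n: False, d: False}
  {n: True, d: True}


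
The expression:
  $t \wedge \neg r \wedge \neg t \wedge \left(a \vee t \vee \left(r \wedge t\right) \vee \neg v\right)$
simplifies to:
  $\text{False}$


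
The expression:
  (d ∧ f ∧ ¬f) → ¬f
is always true.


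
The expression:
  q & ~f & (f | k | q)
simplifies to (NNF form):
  q & ~f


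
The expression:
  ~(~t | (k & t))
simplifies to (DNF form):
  t & ~k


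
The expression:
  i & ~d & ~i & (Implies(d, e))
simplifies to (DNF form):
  False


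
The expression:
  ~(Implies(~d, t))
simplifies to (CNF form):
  ~d & ~t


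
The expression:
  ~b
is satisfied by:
  {b: False}


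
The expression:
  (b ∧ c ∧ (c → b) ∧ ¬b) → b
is always true.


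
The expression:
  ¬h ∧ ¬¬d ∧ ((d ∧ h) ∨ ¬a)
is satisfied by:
  {d: True, h: False, a: False}


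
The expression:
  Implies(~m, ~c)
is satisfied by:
  {m: True, c: False}
  {c: False, m: False}
  {c: True, m: True}


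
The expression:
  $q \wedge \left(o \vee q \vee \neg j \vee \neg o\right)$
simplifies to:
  $q$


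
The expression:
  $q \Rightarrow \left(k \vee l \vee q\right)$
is always true.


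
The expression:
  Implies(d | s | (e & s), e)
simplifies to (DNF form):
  e | (~d & ~s)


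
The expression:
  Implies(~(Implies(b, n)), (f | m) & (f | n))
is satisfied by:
  {n: True, f: True, b: False}
  {n: True, f: False, b: False}
  {f: True, n: False, b: False}
  {n: False, f: False, b: False}
  {n: True, b: True, f: True}
  {n: True, b: True, f: False}
  {b: True, f: True, n: False}


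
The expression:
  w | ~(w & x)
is always true.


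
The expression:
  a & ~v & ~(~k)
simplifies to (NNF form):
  a & k & ~v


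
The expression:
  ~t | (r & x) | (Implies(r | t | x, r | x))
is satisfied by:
  {r: True, x: True, t: False}
  {r: True, t: False, x: False}
  {x: True, t: False, r: False}
  {x: False, t: False, r: False}
  {r: True, x: True, t: True}
  {r: True, t: True, x: False}
  {x: True, t: True, r: False}


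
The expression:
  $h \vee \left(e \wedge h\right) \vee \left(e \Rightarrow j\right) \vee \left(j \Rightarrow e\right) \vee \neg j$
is always true.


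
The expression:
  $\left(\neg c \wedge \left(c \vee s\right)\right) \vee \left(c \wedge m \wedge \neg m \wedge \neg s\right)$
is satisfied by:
  {s: True, c: False}


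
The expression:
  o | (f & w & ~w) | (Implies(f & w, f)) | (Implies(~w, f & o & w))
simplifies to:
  True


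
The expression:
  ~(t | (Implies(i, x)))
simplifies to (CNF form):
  i & ~t & ~x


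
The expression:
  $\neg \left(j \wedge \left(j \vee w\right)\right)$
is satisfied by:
  {j: False}


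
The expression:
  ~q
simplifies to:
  ~q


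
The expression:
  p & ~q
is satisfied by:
  {p: True, q: False}


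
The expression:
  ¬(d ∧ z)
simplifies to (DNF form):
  ¬d ∨ ¬z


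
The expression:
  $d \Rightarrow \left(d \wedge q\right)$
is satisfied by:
  {q: True, d: False}
  {d: False, q: False}
  {d: True, q: True}


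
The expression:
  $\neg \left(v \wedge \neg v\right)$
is always true.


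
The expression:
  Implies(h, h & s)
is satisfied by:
  {s: True, h: False}
  {h: False, s: False}
  {h: True, s: True}


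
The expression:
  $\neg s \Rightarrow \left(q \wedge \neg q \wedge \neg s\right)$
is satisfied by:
  {s: True}


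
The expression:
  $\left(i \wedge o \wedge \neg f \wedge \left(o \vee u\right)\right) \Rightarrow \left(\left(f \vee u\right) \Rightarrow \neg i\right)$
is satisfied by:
  {f: True, u: False, o: False, i: False}
  {i: False, u: False, f: False, o: False}
  {i: True, f: True, u: False, o: False}
  {i: True, u: False, f: False, o: False}
  {o: True, f: True, i: False, u: False}
  {o: True, i: False, u: False, f: False}
  {o: True, i: True, f: True, u: False}
  {o: True, i: True, u: False, f: False}
  {f: True, u: True, o: False, i: False}
  {u: True, o: False, f: False, i: False}
  {i: True, u: True, f: True, o: False}
  {i: True, u: True, o: False, f: False}
  {f: True, u: True, o: True, i: False}
  {u: True, o: True, i: False, f: False}
  {i: True, u: True, o: True, f: True}


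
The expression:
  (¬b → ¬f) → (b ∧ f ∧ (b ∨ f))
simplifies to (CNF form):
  f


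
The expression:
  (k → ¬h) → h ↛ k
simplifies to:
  h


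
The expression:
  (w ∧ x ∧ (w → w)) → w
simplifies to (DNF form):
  True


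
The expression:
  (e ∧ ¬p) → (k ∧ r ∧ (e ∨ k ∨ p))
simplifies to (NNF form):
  p ∨ (k ∧ r) ∨ ¬e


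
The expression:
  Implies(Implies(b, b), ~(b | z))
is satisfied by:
  {z: False, b: False}


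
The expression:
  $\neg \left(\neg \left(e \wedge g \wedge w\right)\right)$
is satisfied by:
  {e: True, w: True, g: True}


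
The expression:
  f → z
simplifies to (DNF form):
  z ∨ ¬f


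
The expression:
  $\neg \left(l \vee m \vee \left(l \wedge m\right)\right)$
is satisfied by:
  {l: False, m: False}


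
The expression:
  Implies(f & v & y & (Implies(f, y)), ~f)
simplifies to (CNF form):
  ~f | ~v | ~y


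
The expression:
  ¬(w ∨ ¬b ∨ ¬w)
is never true.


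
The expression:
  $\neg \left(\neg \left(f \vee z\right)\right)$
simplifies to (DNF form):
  $f \vee z$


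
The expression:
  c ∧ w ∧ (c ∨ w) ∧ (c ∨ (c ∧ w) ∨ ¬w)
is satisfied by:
  {c: True, w: True}


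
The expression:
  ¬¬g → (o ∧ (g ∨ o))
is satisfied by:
  {o: True, g: False}
  {g: False, o: False}
  {g: True, o: True}


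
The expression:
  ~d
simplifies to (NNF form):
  ~d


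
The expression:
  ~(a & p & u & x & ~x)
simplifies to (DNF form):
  True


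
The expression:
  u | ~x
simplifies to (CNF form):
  u | ~x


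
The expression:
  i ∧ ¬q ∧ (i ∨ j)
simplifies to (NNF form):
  i ∧ ¬q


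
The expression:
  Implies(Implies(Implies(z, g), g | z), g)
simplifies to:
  g | ~z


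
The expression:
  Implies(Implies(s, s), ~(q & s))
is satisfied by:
  {s: False, q: False}
  {q: True, s: False}
  {s: True, q: False}


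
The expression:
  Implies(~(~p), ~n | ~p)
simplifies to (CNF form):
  ~n | ~p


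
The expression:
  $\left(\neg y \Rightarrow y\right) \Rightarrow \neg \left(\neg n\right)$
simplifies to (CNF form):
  $n \vee \neg y$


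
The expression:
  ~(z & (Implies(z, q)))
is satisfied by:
  {q: False, z: False}
  {z: True, q: False}
  {q: True, z: False}


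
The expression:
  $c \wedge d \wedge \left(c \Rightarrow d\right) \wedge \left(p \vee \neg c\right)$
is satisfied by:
  {c: True, p: True, d: True}


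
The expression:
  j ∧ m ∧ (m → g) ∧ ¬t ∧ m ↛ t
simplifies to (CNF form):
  g ∧ j ∧ m ∧ ¬t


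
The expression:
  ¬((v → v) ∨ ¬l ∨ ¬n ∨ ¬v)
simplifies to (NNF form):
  False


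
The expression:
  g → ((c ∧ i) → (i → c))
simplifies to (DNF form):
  True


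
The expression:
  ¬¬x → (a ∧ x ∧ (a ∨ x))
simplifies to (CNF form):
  a ∨ ¬x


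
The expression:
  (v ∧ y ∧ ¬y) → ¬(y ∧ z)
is always true.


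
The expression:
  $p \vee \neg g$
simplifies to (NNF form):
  $p \vee \neg g$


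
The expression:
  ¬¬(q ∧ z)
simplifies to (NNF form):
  q ∧ z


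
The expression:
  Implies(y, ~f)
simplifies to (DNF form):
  ~f | ~y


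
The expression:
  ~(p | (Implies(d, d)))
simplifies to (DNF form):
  False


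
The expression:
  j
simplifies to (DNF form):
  j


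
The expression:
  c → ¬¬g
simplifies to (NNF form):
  g ∨ ¬c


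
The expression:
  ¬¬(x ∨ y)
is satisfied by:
  {y: True, x: True}
  {y: True, x: False}
  {x: True, y: False}


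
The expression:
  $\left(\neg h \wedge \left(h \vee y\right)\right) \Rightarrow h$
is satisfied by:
  {h: True, y: False}
  {y: False, h: False}
  {y: True, h: True}


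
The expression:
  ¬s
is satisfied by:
  {s: False}


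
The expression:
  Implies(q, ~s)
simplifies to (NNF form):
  ~q | ~s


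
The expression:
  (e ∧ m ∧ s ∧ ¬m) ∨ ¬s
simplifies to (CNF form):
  ¬s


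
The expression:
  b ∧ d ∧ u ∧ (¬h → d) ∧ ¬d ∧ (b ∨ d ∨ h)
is never true.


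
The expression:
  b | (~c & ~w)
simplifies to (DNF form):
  b | (~c & ~w)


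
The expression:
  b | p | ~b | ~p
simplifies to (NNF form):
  True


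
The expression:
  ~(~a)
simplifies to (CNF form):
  a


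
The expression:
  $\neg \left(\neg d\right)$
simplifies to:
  $d$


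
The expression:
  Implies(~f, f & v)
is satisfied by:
  {f: True}


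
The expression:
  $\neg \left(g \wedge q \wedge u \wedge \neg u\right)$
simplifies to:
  $\text{True}$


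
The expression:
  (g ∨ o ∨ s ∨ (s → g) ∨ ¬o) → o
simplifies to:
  o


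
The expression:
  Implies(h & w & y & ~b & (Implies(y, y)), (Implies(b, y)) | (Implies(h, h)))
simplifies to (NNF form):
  True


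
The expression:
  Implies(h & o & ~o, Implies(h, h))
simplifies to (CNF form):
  True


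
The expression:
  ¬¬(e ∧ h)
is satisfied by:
  {h: True, e: True}


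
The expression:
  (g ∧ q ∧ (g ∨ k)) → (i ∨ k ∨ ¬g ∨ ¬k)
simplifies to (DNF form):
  True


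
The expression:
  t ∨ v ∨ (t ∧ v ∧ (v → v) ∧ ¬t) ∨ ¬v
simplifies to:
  True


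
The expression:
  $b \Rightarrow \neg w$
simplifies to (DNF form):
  $\neg b \vee \neg w$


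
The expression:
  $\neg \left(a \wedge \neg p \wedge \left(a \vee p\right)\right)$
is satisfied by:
  {p: True, a: False}
  {a: False, p: False}
  {a: True, p: True}


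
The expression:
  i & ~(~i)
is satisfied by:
  {i: True}


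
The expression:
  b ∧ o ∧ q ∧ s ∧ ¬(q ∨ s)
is never true.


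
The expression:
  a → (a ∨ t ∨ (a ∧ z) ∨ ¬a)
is always true.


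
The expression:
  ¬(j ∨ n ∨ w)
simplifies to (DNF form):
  ¬j ∧ ¬n ∧ ¬w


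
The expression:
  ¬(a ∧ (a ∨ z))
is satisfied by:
  {a: False}


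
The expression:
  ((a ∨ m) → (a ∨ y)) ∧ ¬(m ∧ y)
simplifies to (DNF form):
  (a ∧ ¬y) ∨ ¬m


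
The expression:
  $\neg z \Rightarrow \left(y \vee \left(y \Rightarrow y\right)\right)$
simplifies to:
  $\text{True}$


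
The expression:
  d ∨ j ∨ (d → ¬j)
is always true.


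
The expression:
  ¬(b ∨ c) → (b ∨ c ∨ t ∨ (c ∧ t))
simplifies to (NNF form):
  b ∨ c ∨ t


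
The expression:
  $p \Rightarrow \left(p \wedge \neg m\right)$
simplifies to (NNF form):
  $\neg m \vee \neg p$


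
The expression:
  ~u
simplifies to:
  ~u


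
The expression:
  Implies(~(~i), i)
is always true.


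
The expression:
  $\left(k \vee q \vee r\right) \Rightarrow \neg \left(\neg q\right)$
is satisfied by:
  {q: True, r: False, k: False}
  {q: True, k: True, r: False}
  {q: True, r: True, k: False}
  {q: True, k: True, r: True}
  {k: False, r: False, q: False}


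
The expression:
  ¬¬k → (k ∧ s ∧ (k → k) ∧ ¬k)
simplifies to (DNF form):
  ¬k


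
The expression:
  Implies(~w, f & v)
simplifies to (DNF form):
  w | (f & v)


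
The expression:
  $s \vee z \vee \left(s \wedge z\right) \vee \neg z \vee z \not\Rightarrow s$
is always true.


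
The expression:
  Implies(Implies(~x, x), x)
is always true.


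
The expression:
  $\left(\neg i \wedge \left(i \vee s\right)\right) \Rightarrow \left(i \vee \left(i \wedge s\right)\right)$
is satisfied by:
  {i: True, s: False}
  {s: False, i: False}
  {s: True, i: True}


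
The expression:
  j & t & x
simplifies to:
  j & t & x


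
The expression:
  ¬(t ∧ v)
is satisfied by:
  {v: False, t: False}
  {t: True, v: False}
  {v: True, t: False}


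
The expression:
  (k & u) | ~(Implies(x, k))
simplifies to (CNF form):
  (k | x) & (u | x) & (k | ~k) & (u | ~k)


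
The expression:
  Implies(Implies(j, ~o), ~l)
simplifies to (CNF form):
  (j | ~l) & (o | ~l)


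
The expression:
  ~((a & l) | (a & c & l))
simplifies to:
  ~a | ~l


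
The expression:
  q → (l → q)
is always true.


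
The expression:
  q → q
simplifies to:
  True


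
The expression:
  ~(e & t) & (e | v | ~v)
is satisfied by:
  {e: False, t: False}
  {t: True, e: False}
  {e: True, t: False}


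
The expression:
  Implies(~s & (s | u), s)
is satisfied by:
  {s: True, u: False}
  {u: False, s: False}
  {u: True, s: True}


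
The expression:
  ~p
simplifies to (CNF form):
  ~p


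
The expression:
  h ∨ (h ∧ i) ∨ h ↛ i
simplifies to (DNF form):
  h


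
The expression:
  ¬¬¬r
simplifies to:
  ¬r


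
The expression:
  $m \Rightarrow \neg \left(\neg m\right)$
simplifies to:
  $\text{True}$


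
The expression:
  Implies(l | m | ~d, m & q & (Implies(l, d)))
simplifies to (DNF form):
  (d & m & q) | (d & m & ~m) | (d & q & ~l) | (m & q & ~l) | (d & ~l & ~m) | (m & ~l & ~m) | (d & m & q & ~l) | (d & m & ~l & ~m)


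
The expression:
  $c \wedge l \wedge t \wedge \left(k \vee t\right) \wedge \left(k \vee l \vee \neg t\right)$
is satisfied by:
  {t: True, c: True, l: True}


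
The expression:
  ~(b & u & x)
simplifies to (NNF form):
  ~b | ~u | ~x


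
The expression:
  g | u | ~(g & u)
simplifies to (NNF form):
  True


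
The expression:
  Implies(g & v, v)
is always true.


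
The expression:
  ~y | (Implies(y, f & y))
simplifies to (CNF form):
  f | ~y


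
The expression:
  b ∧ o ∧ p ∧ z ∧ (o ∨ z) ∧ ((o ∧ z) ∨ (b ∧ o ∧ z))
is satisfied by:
  {z: True, p: True, b: True, o: True}


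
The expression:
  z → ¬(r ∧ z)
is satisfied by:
  {z: False, r: False}
  {r: True, z: False}
  {z: True, r: False}


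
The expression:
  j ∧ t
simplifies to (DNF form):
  j ∧ t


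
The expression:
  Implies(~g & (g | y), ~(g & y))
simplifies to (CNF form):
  True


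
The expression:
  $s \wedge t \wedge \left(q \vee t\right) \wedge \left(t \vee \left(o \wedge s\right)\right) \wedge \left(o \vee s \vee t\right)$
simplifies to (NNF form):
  $s \wedge t$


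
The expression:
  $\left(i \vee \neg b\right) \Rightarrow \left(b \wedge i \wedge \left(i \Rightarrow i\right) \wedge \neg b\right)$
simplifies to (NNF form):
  $b \wedge \neg i$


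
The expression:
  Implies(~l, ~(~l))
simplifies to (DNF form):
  l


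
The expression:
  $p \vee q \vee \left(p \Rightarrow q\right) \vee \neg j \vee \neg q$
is always true.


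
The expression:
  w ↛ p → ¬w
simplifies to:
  p ∨ ¬w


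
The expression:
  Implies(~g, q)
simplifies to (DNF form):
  g | q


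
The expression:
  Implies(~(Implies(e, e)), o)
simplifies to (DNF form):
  True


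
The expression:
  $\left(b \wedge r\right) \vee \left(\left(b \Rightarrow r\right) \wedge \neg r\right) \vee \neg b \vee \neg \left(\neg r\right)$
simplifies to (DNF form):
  $r \vee \neg b$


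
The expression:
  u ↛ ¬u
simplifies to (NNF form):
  u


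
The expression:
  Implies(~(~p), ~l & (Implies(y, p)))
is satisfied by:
  {l: False, p: False}
  {p: True, l: False}
  {l: True, p: False}


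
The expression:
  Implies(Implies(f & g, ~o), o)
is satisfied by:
  {o: True}


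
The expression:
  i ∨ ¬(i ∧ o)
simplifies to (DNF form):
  True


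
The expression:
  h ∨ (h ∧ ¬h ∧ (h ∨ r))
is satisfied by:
  {h: True}


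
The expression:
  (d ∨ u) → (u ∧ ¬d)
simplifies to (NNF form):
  ¬d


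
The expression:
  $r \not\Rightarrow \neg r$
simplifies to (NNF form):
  $r$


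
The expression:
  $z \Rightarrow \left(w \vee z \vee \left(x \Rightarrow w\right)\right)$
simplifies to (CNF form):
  $\text{True}$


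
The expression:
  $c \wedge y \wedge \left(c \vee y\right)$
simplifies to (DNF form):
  $c \wedge y$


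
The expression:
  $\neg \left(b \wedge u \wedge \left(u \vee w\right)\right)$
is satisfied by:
  {u: False, b: False}
  {b: True, u: False}
  {u: True, b: False}


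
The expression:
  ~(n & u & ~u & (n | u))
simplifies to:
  True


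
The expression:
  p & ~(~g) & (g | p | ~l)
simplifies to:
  g & p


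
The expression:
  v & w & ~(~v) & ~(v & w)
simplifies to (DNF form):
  False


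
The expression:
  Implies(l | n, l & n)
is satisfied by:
  {l: False, n: False}
  {n: True, l: True}


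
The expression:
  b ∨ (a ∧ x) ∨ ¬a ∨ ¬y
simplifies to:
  b ∨ x ∨ ¬a ∨ ¬y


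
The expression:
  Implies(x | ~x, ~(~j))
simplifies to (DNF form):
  j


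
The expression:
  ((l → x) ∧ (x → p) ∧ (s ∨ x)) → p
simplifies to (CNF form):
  l ∨ p ∨ x ∨ ¬s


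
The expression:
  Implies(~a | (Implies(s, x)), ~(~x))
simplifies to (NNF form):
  x | (a & s)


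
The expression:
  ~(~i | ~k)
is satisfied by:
  {i: True, k: True}


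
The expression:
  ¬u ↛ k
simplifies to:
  k ∨ ¬u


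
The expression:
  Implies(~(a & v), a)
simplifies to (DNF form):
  a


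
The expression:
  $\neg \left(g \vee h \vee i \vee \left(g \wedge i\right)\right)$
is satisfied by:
  {g: False, i: False, h: False}


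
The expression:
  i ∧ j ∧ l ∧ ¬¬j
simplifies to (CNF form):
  i ∧ j ∧ l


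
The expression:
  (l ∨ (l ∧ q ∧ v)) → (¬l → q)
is always true.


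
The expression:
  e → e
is always true.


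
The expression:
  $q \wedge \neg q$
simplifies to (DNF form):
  $\text{False}$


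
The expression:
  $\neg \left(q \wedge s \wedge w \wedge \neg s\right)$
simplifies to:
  $\text{True}$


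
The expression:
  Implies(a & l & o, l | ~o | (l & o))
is always true.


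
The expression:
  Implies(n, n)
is always true.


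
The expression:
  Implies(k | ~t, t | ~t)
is always true.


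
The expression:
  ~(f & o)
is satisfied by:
  {o: False, f: False}
  {f: True, o: False}
  {o: True, f: False}


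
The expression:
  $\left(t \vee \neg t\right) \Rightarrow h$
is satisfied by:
  {h: True}


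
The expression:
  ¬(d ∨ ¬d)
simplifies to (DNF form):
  False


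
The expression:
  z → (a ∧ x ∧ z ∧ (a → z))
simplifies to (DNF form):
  (a ∧ x) ∨ ¬z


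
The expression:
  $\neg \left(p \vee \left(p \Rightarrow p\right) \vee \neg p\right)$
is never true.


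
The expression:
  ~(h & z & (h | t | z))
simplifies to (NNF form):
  ~h | ~z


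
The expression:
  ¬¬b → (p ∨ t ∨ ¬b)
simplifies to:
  p ∨ t ∨ ¬b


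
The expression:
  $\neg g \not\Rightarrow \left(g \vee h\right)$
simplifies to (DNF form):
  $\neg g \wedge \neg h$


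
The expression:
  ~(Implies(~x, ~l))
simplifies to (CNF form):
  l & ~x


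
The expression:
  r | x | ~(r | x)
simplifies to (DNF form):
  True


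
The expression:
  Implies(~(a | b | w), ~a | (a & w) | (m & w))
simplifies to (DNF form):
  True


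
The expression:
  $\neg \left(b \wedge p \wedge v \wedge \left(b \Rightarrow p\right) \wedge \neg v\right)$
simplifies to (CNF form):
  $\text{True}$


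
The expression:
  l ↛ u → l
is always true.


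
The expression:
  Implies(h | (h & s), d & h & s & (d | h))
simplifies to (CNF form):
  (d | ~h) & (s | ~h)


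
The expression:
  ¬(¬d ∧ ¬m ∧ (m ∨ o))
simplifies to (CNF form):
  d ∨ m ∨ ¬o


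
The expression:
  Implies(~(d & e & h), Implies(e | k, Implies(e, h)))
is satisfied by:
  {h: True, e: False}
  {e: False, h: False}
  {e: True, h: True}


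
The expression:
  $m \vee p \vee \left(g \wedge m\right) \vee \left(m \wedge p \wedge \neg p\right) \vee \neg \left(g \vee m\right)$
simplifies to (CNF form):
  $m \vee p \vee \neg g$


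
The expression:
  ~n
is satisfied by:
  {n: False}


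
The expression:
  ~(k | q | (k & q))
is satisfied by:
  {q: False, k: False}


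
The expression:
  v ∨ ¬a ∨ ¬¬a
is always true.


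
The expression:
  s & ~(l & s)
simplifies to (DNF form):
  s & ~l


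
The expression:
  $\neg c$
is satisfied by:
  {c: False}


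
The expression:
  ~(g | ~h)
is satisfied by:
  {h: True, g: False}


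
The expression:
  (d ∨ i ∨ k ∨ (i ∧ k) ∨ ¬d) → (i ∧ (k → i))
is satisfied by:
  {i: True}


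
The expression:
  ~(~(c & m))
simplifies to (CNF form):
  c & m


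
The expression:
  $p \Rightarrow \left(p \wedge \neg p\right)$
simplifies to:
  $\neg p$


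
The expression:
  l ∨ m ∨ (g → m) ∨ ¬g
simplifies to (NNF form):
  l ∨ m ∨ ¬g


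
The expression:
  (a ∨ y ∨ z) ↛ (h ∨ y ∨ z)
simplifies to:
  a ∧ ¬h ∧ ¬y ∧ ¬z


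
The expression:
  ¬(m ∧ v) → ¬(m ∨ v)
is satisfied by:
  {v: False, m: False}
  {m: True, v: True}


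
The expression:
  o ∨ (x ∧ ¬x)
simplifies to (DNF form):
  o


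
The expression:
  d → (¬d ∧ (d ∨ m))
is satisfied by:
  {d: False}


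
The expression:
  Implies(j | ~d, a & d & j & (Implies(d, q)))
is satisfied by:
  {q: True, a: True, d: True, j: False}
  {q: True, d: True, a: False, j: False}
  {a: True, d: True, q: False, j: False}
  {d: True, q: False, a: False, j: False}
  {j: True, q: True, a: True, d: True}


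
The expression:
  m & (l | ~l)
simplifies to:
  m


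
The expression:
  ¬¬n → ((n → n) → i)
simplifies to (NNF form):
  i ∨ ¬n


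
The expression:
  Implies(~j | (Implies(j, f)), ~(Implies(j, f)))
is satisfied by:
  {j: True, f: False}


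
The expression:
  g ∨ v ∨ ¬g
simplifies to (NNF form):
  True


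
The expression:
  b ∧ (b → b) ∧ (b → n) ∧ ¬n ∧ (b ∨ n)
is never true.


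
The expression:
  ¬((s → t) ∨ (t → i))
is never true.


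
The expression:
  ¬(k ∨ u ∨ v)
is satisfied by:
  {u: False, v: False, k: False}


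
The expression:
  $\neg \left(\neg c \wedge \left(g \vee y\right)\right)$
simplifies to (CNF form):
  $\left(c \vee \neg g\right) \wedge \left(c \vee \neg y\right)$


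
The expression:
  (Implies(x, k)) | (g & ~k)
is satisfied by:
  {k: True, g: True, x: False}
  {k: True, g: False, x: False}
  {g: True, k: False, x: False}
  {k: False, g: False, x: False}
  {x: True, k: True, g: True}
  {x: True, k: True, g: False}
  {x: True, g: True, k: False}


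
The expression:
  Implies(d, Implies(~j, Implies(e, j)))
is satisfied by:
  {j: True, e: False, d: False}
  {j: False, e: False, d: False}
  {d: True, j: True, e: False}
  {d: True, j: False, e: False}
  {e: True, j: True, d: False}
  {e: True, j: False, d: False}
  {e: True, d: True, j: True}


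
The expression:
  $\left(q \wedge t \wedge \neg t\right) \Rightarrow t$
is always true.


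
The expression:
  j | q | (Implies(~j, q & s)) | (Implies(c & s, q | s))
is always true.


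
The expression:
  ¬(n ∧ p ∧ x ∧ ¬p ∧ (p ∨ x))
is always true.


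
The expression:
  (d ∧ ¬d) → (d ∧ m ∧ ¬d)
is always true.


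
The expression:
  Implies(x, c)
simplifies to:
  c | ~x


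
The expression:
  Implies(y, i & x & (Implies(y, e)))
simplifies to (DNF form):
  ~y | (e & i & x)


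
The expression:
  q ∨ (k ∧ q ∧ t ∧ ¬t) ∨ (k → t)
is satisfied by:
  {t: True, q: True, k: False}
  {t: True, k: False, q: False}
  {q: True, k: False, t: False}
  {q: False, k: False, t: False}
  {t: True, q: True, k: True}
  {t: True, k: True, q: False}
  {q: True, k: True, t: False}


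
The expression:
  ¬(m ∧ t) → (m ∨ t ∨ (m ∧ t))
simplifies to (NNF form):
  m ∨ t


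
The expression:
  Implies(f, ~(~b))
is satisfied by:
  {b: True, f: False}
  {f: False, b: False}
  {f: True, b: True}


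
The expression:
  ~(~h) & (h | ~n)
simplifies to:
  h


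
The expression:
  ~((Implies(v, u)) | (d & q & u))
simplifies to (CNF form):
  v & ~u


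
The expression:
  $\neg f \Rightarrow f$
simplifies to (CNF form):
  $f$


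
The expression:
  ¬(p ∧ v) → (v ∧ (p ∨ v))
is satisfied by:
  {v: True}


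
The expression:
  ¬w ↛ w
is always true.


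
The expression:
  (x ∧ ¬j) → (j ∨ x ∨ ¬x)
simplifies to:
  True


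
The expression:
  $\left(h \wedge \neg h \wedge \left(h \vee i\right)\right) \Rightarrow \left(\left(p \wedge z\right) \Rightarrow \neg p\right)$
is always true.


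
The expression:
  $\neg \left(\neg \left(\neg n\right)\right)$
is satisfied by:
  {n: False}


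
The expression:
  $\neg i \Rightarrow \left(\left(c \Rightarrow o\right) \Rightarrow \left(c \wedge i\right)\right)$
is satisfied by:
  {i: True, c: True, o: False}
  {i: True, c: False, o: False}
  {i: True, o: True, c: True}
  {i: True, o: True, c: False}
  {c: True, o: False, i: False}


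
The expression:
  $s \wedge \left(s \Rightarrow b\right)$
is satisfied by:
  {b: True, s: True}


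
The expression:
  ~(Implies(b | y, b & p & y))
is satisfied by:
  {y: True, p: False, b: False}
  {b: True, y: True, p: False}
  {y: True, p: True, b: False}
  {b: True, p: False, y: False}
  {b: True, p: True, y: False}


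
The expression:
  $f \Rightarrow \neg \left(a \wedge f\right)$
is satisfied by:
  {a: False, f: False}
  {f: True, a: False}
  {a: True, f: False}


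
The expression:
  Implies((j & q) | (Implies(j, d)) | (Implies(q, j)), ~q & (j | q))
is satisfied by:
  {j: True, q: False}


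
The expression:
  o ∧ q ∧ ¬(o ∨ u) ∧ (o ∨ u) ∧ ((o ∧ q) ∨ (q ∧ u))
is never true.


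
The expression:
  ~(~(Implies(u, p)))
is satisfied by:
  {p: True, u: False}
  {u: False, p: False}
  {u: True, p: True}


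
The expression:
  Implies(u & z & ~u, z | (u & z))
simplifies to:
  True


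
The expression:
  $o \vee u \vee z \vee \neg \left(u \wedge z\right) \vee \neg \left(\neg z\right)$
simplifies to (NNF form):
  $\text{True}$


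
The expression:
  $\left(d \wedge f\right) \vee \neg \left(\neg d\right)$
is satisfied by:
  {d: True}


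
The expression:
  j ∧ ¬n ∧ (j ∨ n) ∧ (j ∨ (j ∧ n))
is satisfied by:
  {j: True, n: False}


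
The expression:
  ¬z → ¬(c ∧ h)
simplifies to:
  z ∨ ¬c ∨ ¬h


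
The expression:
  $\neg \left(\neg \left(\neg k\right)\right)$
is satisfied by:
  {k: False}


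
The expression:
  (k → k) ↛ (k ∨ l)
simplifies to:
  ¬k ∧ ¬l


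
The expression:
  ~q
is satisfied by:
  {q: False}


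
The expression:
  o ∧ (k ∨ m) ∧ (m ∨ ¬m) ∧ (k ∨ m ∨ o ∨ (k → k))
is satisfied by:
  {k: True, m: True, o: True}
  {k: True, o: True, m: False}
  {m: True, o: True, k: False}


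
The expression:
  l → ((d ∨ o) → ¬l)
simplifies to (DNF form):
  (¬d ∧ ¬o) ∨ ¬l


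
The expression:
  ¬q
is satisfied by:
  {q: False}


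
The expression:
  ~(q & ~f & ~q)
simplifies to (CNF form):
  True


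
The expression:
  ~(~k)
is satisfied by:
  {k: True}


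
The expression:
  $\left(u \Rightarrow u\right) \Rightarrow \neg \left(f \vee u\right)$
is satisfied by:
  {u: False, f: False}


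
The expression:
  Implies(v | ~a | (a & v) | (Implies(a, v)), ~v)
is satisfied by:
  {v: False}


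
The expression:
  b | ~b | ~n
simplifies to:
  True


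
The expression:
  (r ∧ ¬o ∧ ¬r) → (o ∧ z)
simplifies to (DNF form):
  True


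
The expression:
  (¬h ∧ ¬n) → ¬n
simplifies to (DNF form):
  True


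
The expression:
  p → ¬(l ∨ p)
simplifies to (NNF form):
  ¬p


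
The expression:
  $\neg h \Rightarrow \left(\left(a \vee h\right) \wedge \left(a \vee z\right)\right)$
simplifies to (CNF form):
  $a \vee h$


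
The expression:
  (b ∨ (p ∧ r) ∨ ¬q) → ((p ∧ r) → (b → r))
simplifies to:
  True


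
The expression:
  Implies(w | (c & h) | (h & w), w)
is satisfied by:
  {w: True, h: False, c: False}
  {h: False, c: False, w: False}
  {w: True, c: True, h: False}
  {c: True, h: False, w: False}
  {w: True, h: True, c: False}
  {h: True, w: False, c: False}
  {w: True, c: True, h: True}


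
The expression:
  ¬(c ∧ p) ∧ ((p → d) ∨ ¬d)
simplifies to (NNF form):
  ¬c ∨ ¬p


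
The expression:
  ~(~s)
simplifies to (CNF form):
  s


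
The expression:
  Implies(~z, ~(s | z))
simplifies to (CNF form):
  z | ~s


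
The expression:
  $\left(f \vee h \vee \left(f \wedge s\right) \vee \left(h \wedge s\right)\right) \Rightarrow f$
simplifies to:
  $f \vee \neg h$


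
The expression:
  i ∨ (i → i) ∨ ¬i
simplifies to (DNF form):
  True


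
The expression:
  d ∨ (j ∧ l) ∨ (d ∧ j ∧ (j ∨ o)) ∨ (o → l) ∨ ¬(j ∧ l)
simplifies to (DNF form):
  True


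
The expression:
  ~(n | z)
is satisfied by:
  {n: False, z: False}


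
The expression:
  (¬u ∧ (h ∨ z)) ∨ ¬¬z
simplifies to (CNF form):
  (h ∨ z) ∧ (z ∨ ¬u)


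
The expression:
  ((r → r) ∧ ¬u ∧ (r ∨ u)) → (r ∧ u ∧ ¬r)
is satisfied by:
  {u: True, r: False}
  {r: False, u: False}
  {r: True, u: True}


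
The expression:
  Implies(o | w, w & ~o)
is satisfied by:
  {o: False}


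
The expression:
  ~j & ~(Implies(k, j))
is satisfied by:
  {k: True, j: False}


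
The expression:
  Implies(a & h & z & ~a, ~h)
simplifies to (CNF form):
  True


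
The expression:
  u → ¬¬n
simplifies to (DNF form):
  n ∨ ¬u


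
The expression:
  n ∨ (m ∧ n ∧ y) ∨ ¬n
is always true.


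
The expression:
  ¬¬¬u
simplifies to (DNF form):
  ¬u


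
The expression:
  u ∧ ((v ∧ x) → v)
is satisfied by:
  {u: True}


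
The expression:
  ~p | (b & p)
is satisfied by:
  {b: True, p: False}
  {p: False, b: False}
  {p: True, b: True}


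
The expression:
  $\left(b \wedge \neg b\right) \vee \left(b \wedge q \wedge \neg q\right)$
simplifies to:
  $\text{False}$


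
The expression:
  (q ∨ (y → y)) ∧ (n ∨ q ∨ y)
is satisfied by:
  {n: True, y: True, q: True}
  {n: True, y: True, q: False}
  {n: True, q: True, y: False}
  {n: True, q: False, y: False}
  {y: True, q: True, n: False}
  {y: True, q: False, n: False}
  {q: True, y: False, n: False}


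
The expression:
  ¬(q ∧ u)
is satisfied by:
  {u: False, q: False}
  {q: True, u: False}
  {u: True, q: False}


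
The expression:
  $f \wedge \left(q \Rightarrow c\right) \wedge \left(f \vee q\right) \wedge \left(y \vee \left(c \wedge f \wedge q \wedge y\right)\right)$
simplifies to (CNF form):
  $f \wedge y \wedge \left(c \vee \neg q\right)$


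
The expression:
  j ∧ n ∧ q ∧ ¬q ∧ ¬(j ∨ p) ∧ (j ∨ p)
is never true.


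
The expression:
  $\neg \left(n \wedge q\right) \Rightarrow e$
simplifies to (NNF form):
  $e \vee \left(n \wedge q\right)$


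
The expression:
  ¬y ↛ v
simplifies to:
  v ∨ ¬y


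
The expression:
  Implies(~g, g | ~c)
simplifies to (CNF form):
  g | ~c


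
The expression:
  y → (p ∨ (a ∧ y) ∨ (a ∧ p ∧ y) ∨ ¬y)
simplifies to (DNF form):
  a ∨ p ∨ ¬y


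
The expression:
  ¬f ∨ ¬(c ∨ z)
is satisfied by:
  {z: False, f: False, c: False}
  {c: True, z: False, f: False}
  {z: True, c: False, f: False}
  {c: True, z: True, f: False}
  {f: True, c: False, z: False}


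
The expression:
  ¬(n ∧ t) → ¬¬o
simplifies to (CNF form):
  (n ∨ o) ∧ (o ∨ t)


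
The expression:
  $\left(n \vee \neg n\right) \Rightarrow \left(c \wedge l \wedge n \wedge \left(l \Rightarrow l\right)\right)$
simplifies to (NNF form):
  $c \wedge l \wedge n$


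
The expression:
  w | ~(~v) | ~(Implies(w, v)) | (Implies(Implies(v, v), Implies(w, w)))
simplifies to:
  True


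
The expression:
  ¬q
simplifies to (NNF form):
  ¬q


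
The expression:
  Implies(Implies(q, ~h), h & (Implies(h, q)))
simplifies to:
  h & q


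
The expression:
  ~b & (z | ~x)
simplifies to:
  ~b & (z | ~x)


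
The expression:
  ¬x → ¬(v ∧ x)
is always true.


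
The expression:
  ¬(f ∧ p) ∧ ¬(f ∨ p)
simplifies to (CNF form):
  ¬f ∧ ¬p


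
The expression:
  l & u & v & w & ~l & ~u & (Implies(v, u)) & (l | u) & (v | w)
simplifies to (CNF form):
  False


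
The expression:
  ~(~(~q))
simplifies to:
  ~q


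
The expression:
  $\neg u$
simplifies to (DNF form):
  $\neg u$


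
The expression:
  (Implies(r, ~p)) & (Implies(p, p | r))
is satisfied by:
  {p: False, r: False}
  {r: True, p: False}
  {p: True, r: False}


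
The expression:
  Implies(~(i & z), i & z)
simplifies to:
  i & z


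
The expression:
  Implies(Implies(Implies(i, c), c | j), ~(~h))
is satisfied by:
  {h: True, c: False, j: False, i: False}
  {i: True, h: True, c: False, j: False}
  {h: True, j: True, c: False, i: False}
  {i: True, h: True, j: True, c: False}
  {h: True, c: True, j: False, i: False}
  {h: True, i: True, c: True, j: False}
  {h: True, j: True, c: True, i: False}
  {i: True, h: True, j: True, c: True}
  {i: False, c: False, j: False, h: False}


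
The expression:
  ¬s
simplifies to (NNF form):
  ¬s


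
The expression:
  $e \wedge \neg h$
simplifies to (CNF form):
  $e \wedge \neg h$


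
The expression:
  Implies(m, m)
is always true.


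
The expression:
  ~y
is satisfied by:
  {y: False}


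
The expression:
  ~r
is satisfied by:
  {r: False}


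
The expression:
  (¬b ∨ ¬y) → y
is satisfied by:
  {y: True}


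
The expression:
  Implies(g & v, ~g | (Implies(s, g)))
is always true.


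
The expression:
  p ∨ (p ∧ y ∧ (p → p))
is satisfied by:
  {p: True}


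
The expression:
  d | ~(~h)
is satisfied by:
  {d: True, h: True}
  {d: True, h: False}
  {h: True, d: False}


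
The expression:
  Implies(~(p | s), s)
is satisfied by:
  {p: True, s: True}
  {p: True, s: False}
  {s: True, p: False}


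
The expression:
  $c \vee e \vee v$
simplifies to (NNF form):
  $c \vee e \vee v$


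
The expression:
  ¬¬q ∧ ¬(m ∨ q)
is never true.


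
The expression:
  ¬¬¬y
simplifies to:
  ¬y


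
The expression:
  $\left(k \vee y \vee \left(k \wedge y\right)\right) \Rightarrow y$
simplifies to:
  $y \vee \neg k$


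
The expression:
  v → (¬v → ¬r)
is always true.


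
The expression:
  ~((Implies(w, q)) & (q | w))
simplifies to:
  ~q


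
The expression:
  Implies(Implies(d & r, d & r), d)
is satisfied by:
  {d: True}


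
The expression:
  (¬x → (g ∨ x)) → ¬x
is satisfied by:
  {x: False}


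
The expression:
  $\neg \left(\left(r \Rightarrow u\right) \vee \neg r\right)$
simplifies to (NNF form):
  $r \wedge \neg u$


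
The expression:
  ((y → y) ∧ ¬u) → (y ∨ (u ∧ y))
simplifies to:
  u ∨ y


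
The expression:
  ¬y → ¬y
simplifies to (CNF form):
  True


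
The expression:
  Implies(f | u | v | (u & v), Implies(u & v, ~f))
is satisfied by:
  {u: False, v: False, f: False}
  {f: True, u: False, v: False}
  {v: True, u: False, f: False}
  {f: True, v: True, u: False}
  {u: True, f: False, v: False}
  {f: True, u: True, v: False}
  {v: True, u: True, f: False}


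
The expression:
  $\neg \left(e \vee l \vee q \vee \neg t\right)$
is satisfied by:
  {t: True, q: False, e: False, l: False}


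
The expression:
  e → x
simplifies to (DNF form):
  x ∨ ¬e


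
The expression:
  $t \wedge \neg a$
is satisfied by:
  {t: True, a: False}
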